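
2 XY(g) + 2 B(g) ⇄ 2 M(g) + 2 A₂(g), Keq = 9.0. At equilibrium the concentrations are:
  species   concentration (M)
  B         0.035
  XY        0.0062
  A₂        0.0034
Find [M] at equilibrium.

[M] = 0.19 M

At equilibrium, Keq = [M]²·[A₂]² / ([XY]²·[B]²) = 9.0.
([M])²·(0.0034)² / ((0.0062)²·(0.035)²) = 9.0
[M]² = 0.0367 ⇒ [M] = 0.19 M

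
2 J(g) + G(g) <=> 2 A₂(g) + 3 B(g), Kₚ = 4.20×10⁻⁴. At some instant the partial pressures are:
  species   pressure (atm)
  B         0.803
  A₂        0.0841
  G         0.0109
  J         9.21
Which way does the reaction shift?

in the reverse direction

Qₚ = P(A₂)²·P(B)³ / (P(J)²·P(G)) = (0.0841)²·(0.803)³ / ((9.21)²·(0.0109)) = 0.00396
Qₚ = 0.00396 > Kₚ = 4.20×10⁻⁴, so the reverse reaction proceeds.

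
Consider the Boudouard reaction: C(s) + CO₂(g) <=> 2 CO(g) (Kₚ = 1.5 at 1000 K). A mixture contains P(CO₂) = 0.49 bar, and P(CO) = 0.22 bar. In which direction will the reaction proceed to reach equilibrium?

(C is a pure solid — omitted from Qₚ.)
Qₚ = P(CO)² / P(CO₂) = (0.22)² / (0.49) = 0.099
Qₚ = 0.099 < Kₚ = 1.5, so the forward reaction proceeds.

toward products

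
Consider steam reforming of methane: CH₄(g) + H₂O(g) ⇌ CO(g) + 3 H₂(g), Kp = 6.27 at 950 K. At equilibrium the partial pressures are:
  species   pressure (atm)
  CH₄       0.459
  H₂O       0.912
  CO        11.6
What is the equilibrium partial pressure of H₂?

At equilibrium, Kp = P(CO)·P(H₂)³ / (P(CH₄)·P(H₂O)) = 6.27.
(11.6)·(P(H₂))³ / ((0.459)·(0.912)) = 6.27
P(H₂)³ = 0.226 ⇒ P(H₂) = 0.609 atm

P(H₂) = 0.609 atm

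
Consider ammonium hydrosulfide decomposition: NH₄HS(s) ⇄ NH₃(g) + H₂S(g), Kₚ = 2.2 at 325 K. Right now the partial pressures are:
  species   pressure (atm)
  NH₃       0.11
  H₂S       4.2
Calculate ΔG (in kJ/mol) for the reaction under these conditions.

ΔG = -4.22 kJ/mol

(NH₄HS is a pure solid — omitted from Qₚ.)
Qₚ = P(NH₃)·P(H₂S) = (0.11)·(4.2) = 0.462
ΔG = RT ln(Qₚ/Kₚ) = (8.314 J mol⁻¹ K⁻¹)(325 K) × ln(0.462/2.2)
   = (2.702 kJ/mol)(-1.561) = -4.22 kJ/mol
ΔG < 0, so the forward reaction is spontaneous (proceeds forward).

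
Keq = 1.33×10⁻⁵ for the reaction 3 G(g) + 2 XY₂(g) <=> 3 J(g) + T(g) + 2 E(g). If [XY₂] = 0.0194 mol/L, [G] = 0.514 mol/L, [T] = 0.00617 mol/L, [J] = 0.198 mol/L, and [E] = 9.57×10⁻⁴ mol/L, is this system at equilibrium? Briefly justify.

Q = [J]³·[T]·[E]² / ([G]³·[XY₂]²) = (0.198)³·(0.00617)·(9.57×10⁻⁴)² / ((0.514)³·(0.0194)²) = 8.58×10⁻⁷
Q = 8.58×10⁻⁷ < Keq = 1.33×10⁻⁵: net forward reaction.

no; Q < K, reaction proceeds forward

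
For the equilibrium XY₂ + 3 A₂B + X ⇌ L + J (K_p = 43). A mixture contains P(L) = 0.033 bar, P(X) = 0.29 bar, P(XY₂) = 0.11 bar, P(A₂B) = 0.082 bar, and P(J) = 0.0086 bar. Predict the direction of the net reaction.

to the right

Q_p = P(L)·P(J) / (P(XY₂)·P(A₂B)³·P(X)) = (0.033)·(0.0086) / ((0.11)·(0.082)³·(0.29)) = 16
Q_p = 16 < K_p = 43, so the forward reaction proceeds.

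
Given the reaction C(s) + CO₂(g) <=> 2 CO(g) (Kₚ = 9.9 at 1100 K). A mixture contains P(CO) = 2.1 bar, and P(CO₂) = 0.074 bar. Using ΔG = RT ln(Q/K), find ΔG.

ΔG = 16.4 kJ/mol

(C is a pure solid — omitted from Qₚ.)
Qₚ = P(CO)² / P(CO₂) = (2.1)² / (0.074) = 59.6
ΔG = RT ln(Qₚ/Kₚ) = (8.314 J mol⁻¹ K⁻¹)(1100 K) × ln(59.6/9.9)
   = (9.145 kJ/mol)(1.795) = 16.4 kJ/mol
ΔG > 0, so the forward reaction is non-spontaneous (proceeds in reverse).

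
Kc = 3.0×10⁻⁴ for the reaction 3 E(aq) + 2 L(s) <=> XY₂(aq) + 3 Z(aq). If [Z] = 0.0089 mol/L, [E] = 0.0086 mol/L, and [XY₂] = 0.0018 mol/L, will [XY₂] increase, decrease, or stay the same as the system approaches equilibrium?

decrease

(L is a pure solid — omitted from Qc.)
Qc = [XY₂]·[Z]³ / [E]³ = (0.0018)·(0.0089)³ / (0.0086)³ = 0.0020
Qc = 0.0020 > Kc = 3.0×10⁻⁴: net reverse reaction.
XY₂ is a product, so it decreases.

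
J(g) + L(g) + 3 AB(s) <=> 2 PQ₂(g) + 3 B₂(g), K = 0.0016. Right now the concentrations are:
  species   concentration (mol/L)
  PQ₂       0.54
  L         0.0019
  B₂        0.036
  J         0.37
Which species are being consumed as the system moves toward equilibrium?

PQ₂, B₂ (products)

(AB is a pure solid — omitted from Q.)
Q = [PQ₂]²·[B₂]³ / ([J]·[L]) = (0.54)²·(0.036)³ / ((0.37)·(0.0019)) = 0.019
Q = 0.019 > K = 0.0016: net reverse reaction.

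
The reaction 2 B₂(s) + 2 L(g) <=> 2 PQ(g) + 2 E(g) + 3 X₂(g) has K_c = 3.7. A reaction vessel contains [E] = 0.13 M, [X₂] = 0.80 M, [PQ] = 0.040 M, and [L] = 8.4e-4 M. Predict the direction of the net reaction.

toward reactants

(B₂ is a pure solid — omitted from Q_c.)
Q_c = [PQ]²·[E]²·[X₂]³ / [L]² = (0.040)²·(0.13)²·(0.80)³ / (8.4e-4)² = 20
Q_c = 20 > K_c = 3.7, so the reverse reaction proceeds.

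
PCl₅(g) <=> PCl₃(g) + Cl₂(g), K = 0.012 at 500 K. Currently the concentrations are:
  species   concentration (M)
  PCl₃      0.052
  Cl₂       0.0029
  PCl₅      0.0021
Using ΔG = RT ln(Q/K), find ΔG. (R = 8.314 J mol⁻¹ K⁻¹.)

Q = [PCl₃]·[Cl₂] / [PCl₅] = (0.052)·(0.0029) / (0.0021) = 0.0718
ΔG = RT ln(Q/K) = (8.314 J mol⁻¹ K⁻¹)(500 K) × ln(0.0718/0.012)
   = (4.157 kJ/mol)(1.789) = 7.44 kJ/mol
ΔG > 0, so the forward reaction is non-spontaneous (proceeds in reverse).

ΔG = 7.44 kJ/mol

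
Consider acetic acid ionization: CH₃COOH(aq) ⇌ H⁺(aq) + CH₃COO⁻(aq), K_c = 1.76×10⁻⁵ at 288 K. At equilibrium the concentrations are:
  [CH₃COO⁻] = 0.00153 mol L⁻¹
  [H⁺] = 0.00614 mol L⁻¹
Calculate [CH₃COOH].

[CH₃COOH] = 0.534 mol L⁻¹

At equilibrium, K_c = [H⁺]·[CH₃COO⁻] / [CH₃COOH] = 1.76×10⁻⁵.
(0.00614)·(0.00153) / ([CH₃COOH]) = 1.76×10⁻⁵
[CH₃COOH] = 0.534 mol L⁻¹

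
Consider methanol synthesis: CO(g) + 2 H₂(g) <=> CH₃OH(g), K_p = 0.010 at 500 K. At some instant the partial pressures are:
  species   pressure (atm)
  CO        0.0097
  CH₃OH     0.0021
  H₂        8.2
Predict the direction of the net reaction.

Q_p = P(CH₃OH) / (P(CO)·P(H₂)²) = (0.0021) / ((0.0097)·(8.2)²) = 0.0032
Q_p = 0.0032 < K_p = 0.010, so the forward reaction proceeds.

toward products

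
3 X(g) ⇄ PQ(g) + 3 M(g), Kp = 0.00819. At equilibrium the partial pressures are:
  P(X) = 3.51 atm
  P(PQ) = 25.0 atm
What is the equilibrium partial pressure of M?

P(M) = 0.242 atm

At equilibrium, Kp = P(PQ)·P(M)³ / P(X)³ = 0.00819.
(25.0)·(P(M))³ / (3.51)³ = 0.00819
P(M)³ = 0.0142 ⇒ P(M) = 0.242 atm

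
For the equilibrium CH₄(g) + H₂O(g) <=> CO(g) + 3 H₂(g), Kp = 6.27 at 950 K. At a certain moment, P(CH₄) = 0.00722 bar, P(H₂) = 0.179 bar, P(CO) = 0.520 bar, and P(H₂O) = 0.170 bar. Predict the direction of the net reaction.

Qp = P(CO)·P(H₂)³ / (P(CH₄)·P(H₂O)) = (0.520)·(0.179)³ / ((0.00722)·(0.170)) = 2.43
Qp = 2.43 < Kp = 6.27, so the forward reaction proceeds.

to the right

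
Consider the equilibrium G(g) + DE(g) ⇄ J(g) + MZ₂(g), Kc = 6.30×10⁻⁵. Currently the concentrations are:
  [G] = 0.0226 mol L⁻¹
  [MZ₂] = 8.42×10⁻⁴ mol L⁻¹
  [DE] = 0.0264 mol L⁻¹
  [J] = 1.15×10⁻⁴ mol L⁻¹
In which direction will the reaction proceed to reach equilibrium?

Qc = [J]·[MZ₂] / ([G]·[DE]) = (1.15×10⁻⁴)·(8.42×10⁻⁴) / ((0.0226)·(0.0264)) = 1.62×10⁻⁴
Qc = 1.62×10⁻⁴ > Kc = 6.30×10⁻⁵, so the reverse reaction proceeds.

to the left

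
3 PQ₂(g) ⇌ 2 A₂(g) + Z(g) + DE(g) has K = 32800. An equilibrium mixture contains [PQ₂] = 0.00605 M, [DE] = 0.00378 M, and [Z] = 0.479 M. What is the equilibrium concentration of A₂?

[A₂] = 2.00 M

At equilibrium, K = [A₂]²·[Z]·[DE] / [PQ₂]³ = 32800.
([A₂])²·(0.479)·(0.00378) / (0.00605)³ = 32800
[A₂]² = 4.01 ⇒ [A₂] = 2.00 M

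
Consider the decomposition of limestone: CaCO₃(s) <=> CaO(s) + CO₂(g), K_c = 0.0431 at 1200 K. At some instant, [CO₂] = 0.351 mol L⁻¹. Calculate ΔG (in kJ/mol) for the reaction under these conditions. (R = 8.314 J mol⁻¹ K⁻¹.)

(CaCO₃, CaO are pure solids — omitted from Q_c.)
Q_c = [CO₂] = 0.351
ΔG = RT ln(Q_c/K_c) = (8.314 J mol⁻¹ K⁻¹)(1200 K) × ln(0.351/0.0431)
   = (9.977 kJ/mol)(2.097) = 20.9 kJ/mol
ΔG > 0, so the forward reaction is non-spontaneous (proceeds in reverse).

ΔG = 20.9 kJ/mol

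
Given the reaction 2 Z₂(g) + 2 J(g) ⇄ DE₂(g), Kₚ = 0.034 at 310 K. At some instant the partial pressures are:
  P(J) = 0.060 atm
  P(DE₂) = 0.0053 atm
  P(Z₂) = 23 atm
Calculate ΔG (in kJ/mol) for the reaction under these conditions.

ΔG = -6.45 kJ/mol

Qₚ = P(DE₂) / (P(Z₂)²·P(J)²) = (0.0053) / ((23)²·(0.060)²) = 0.00278
ΔG = RT ln(Qₚ/Kₚ) = (8.314 J mol⁻¹ K⁻¹)(310 K) × ln(0.00278/0.034)
   = (2.577 kJ/mol)(-2.504) = -6.45 kJ/mol
ΔG < 0, so the forward reaction is spontaneous (proceeds forward).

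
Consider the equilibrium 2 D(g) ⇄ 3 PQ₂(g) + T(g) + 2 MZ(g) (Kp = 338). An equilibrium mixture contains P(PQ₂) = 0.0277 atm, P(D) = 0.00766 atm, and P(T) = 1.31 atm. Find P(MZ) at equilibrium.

At equilibrium, Kp = P(PQ₂)³·P(T)·P(MZ)² / P(D)² = 338.
(0.0277)³·(1.31)·(P(MZ))² / (0.00766)² = 338
P(MZ)² = 712 ⇒ P(MZ) = 26.7 atm

P(MZ) = 26.7 atm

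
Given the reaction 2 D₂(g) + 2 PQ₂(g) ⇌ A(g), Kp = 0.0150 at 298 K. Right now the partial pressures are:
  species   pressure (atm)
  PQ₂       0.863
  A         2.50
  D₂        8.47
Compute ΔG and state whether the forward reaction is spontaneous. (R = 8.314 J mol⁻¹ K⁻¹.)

ΔG = 2.82 kJ/mol; the forward reaction is non-spontaneous

Qp = P(A) / (P(D₂)²·P(PQ₂)²) = (2.50) / ((8.47)²·(0.863)²) = 0.0468
ΔG = RT ln(Qp/Kp) = (8.314 J mol⁻¹ K⁻¹)(298 K) × ln(0.0468/0.0150)
   = (2.478 kJ/mol)(1.138) = 2.82 kJ/mol
ΔG > 0, so the forward reaction is non-spontaneous (proceeds in reverse).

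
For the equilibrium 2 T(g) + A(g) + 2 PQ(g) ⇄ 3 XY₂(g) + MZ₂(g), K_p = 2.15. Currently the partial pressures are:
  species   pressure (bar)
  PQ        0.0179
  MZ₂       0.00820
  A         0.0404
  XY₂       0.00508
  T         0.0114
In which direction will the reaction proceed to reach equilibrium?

Q_p = P(XY₂)³·P(MZ₂) / (P(T)²·P(A)·P(PQ)²) = (0.00508)³·(0.00820) / ((0.0114)²·(0.0404)·(0.0179)²) = 0.639
Q_p = 0.639 < K_p = 2.15, so the forward reaction proceeds.

in the forward direction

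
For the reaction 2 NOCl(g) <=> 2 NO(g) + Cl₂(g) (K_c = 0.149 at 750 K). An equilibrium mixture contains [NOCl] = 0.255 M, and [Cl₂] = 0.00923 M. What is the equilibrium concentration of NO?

At equilibrium, K_c = [NO]²·[Cl₂] / [NOCl]² = 0.149.
([NO])²·(0.00923) / (0.255)² = 0.149
[NO]² = 1.05 ⇒ [NO] = 1.02 M

[NO] = 1.02 M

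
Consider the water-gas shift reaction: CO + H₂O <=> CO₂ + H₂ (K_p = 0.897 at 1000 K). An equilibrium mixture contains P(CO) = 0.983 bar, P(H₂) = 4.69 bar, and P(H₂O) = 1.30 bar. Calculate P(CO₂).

At equilibrium, K_p = P(CO₂)·P(H₂) / (P(CO)·P(H₂O)) = 0.897.
(P(CO₂))·(4.69) / ((0.983)·(1.30)) = 0.897
P(CO₂) = 0.244 bar

P(CO₂) = 0.244 bar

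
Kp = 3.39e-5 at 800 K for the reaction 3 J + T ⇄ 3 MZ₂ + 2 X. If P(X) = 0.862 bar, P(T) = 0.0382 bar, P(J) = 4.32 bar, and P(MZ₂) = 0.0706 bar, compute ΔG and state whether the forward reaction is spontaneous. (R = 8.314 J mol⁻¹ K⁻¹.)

Qp = P(MZ₂)³·P(X)² / (P(J)³·P(T)) = (0.0706)³·(0.862)² / ((4.32)³·(0.0382)) = 8.49e-5
ΔG = RT ln(Qp/Kp) = (8.314 J mol⁻¹ K⁻¹)(800 K) × ln(8.49e-5/3.39e-5)
   = (6.651 kJ/mol)(0.9181) = 6.11 kJ/mol
ΔG > 0, so the forward reaction is non-spontaneous (proceeds in reverse).

ΔG = 6.11 kJ/mol; the forward reaction is non-spontaneous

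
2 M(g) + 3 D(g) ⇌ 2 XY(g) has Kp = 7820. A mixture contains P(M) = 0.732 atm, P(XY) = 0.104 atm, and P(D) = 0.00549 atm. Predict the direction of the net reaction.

Qp = P(XY)² / (P(M)²·P(D)³) = (0.104)² / ((0.732)²·(0.00549)³) = 1.22×10⁵
Qp = 1.22×10⁵ > Kp = 7820, so the reverse reaction proceeds.

to the left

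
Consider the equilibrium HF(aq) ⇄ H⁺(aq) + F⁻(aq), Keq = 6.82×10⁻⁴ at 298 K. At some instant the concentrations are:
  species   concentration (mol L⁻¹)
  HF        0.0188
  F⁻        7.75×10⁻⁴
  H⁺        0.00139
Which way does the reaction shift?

Q = [H⁺]·[F⁻] / [HF] = (0.00139)·(7.75×10⁻⁴) / (0.0188) = 5.73×10⁻⁵
Q = 5.73×10⁻⁵ < Keq = 6.82×10⁻⁴, so the forward reaction proceeds.

toward products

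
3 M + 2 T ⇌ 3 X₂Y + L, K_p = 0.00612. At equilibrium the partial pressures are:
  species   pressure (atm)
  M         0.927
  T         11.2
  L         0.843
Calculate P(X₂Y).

At equilibrium, K_p = P(X₂Y)³·P(L) / (P(M)³·P(T)²) = 0.00612.
(P(X₂Y))³·(0.843) / ((0.927)³·(11.2)²) = 0.00612
P(X₂Y)³ = 0.725 ⇒ P(X₂Y) = 0.899 atm

P(X₂Y) = 0.899 atm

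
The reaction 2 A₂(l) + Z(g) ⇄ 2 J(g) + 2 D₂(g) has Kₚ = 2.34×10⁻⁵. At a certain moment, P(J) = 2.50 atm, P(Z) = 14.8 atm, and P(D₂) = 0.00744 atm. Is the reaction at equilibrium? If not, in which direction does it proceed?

at equilibrium

(A₂ is a pure liquid — omitted from Qₚ.)
Qₚ = P(J)²·P(D₂)² / P(Z) = (2.50)²·(0.00744)² / (14.8) = 2.34×10⁻⁵
Qₚ = 2.34×10⁻⁵ = Kₚ, so the system is already at equilibrium.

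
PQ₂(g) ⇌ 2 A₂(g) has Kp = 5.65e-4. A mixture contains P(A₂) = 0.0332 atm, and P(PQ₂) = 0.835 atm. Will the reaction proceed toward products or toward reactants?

in the reverse direction

Qp = P(A₂)² / P(PQ₂) = (0.0332)² / (0.835) = 0.00132
Qp = 0.00132 > Kp = 5.65e-4, so the reverse reaction proceeds.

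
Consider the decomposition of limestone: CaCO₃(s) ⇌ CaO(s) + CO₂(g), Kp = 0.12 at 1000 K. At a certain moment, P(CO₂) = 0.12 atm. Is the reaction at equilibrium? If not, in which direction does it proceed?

(CaCO₃, CaO are pure solids — omitted from Qp.)
Qp = P(CO₂) = 0.12
Qp = 0.12 = Kp, so the system is already at equilibrium.

at equilibrium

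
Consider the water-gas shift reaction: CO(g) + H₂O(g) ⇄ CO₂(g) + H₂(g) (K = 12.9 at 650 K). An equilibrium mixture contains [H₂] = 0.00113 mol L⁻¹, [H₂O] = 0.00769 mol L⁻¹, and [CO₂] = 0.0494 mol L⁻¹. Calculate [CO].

At equilibrium, K = [CO₂]·[H₂] / ([CO]·[H₂O]) = 12.9.
(0.0494)·(0.00113) / (([CO])·(0.00769)) = 12.9
[CO] = 5.63×10⁻⁴ mol L⁻¹

[CO] = 5.63×10⁻⁴ mol L⁻¹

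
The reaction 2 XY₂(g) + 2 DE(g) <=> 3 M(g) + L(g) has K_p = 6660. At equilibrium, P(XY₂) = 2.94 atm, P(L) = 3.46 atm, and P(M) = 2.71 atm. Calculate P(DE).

At equilibrium, K_p = P(M)³·P(L) / (P(XY₂)²·P(DE)²) = 6660.
(2.71)³·(3.46) / ((2.94)²·(P(DE))²) = 6660
P(DE)² = 0.00120 ⇒ P(DE) = 0.0346 atm

P(DE) = 0.0346 atm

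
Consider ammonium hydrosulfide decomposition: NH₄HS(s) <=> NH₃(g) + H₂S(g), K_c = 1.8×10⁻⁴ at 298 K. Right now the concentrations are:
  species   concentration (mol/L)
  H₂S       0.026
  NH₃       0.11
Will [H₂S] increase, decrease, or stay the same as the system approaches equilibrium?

(NH₄HS is a pure solid — omitted from Q_c.)
Q_c = [NH₃]·[H₂S] = (0.11)·(0.026) = 0.0029
Q_c = 0.0029 > K_c = 1.8×10⁻⁴: net reverse reaction.
H₂S is a product, so it decreases.

decrease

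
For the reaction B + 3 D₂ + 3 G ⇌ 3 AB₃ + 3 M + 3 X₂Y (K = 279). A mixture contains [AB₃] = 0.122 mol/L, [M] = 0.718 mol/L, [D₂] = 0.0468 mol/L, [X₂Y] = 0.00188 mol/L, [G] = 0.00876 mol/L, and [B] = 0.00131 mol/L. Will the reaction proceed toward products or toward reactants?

Q = [AB₃]³·[M]³·[X₂Y]³ / ([B]·[D₂]³·[G]³) = (0.122)³·(0.718)³·(0.00188)³ / ((0.00131)·(0.0468)³·(0.00876)³) = 49.5
Q = 49.5 < K = 279, so the forward reaction proceeds.

in the forward direction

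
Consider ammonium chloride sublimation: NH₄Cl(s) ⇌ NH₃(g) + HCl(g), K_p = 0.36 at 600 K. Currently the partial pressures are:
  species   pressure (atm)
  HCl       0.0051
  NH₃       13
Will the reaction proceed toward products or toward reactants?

to the right

(NH₄Cl is a pure solid — omitted from Q_p.)
Q_p = P(NH₃)·P(HCl) = (13)·(0.0051) = 0.066
Q_p = 0.066 < K_p = 0.36, so the forward reaction proceeds.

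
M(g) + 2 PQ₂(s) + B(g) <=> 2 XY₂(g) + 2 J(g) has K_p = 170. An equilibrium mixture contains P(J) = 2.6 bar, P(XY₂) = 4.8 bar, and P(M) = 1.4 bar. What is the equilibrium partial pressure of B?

(PQ₂ is a pure solid — omitted from K_p.)
At equilibrium, K_p = P(XY₂)²·P(J)² / (P(M)·P(B)) = 170.
(4.8)²·(2.6)² / ((1.4)·(P(B))) = 170
P(B) = 0.654 = 0.65 bar

P(B) = 0.65 bar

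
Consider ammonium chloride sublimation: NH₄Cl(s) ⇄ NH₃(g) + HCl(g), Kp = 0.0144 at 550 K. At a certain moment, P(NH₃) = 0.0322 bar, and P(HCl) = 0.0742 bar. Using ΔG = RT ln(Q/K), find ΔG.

ΔG = -8.21 kJ/mol

(NH₄Cl is a pure solid — omitted from Qp.)
Qp = P(NH₃)·P(HCl) = (0.0322)·(0.0742) = 0.00239
ΔG = RT ln(Qp/Kp) = (8.314 J mol⁻¹ K⁻¹)(550 K) × ln(0.00239/0.0144)
   = (4.573 kJ/mol)(-1.796) = -8.21 kJ/mol
ΔG < 0, so the forward reaction is spontaneous (proceeds forward).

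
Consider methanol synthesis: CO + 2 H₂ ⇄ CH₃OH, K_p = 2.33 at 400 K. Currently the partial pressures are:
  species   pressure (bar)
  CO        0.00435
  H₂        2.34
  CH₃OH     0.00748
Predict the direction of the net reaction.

Q_p = P(CH₃OH) / (P(CO)·P(H₂)²) = (0.00748) / ((0.00435)·(2.34)²) = 0.314
Q_p = 0.314 < K_p = 2.33, so the forward reaction proceeds.

in the forward direction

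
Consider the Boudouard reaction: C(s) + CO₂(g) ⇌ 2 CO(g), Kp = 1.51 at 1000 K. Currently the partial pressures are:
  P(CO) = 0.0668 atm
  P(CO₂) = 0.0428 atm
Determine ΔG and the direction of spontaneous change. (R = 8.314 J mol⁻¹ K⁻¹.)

ΔG = -22.2 kJ/mol; the forward reaction is spontaneous

(C is a pure solid — omitted from Qp.)
Qp = P(CO)² / P(CO₂) = (0.0668)² / (0.0428) = 0.104
ΔG = RT ln(Qp/Kp) = (8.314 J mol⁻¹ K⁻¹)(1000 K) × ln(0.104/1.51)
   = (8.314 kJ/mol)(-2.675) = -22.2 kJ/mol
ΔG < 0, so the forward reaction is spontaneous (proceeds forward).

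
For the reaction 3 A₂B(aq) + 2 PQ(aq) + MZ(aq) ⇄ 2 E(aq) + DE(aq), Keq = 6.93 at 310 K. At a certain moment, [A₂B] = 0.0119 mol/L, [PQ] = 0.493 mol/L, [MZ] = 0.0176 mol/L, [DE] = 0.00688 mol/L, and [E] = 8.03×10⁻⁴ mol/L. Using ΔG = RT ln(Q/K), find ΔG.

ΔG = -6.24 kJ/mol

Q = [E]²·[DE] / ([A₂B]³·[PQ]²·[MZ]) = (8.03×10⁻⁴)²·(0.00688) / ((0.0119)³·(0.493)²·(0.0176)) = 0.615
ΔG = RT ln(Q/Keq) = (8.314 J mol⁻¹ K⁻¹)(310 K) × ln(0.615/6.93)
   = (2.577 kJ/mol)(-2.422) = -6.24 kJ/mol
ΔG < 0, so the forward reaction is spontaneous (proceeds forward).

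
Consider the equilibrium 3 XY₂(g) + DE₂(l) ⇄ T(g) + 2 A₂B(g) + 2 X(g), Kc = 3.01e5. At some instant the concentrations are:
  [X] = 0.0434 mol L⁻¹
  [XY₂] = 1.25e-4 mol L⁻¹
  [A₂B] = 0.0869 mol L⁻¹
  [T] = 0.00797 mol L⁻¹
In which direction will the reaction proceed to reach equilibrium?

forward (toward products)

(DE₂ is a pure liquid — omitted from Qc.)
Qc = [T]·[A₂B]²·[X]² / [XY₂]³ = (0.00797)·(0.0869)²·(0.0434)² / (1.25e-4)³ = 58000
Qc = 58000 < Kc = 3.01e5, so the forward reaction proceeds.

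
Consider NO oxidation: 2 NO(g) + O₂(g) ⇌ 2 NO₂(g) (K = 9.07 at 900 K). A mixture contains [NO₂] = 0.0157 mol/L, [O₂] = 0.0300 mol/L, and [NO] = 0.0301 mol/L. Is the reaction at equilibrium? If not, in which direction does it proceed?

Q = [NO₂]² / ([NO]²·[O₂]) = (0.0157)² / ((0.0301)²·(0.0300)) = 9.07
Q = 9.07 = K, so the system is already at equilibrium.

no net change (already at equilibrium)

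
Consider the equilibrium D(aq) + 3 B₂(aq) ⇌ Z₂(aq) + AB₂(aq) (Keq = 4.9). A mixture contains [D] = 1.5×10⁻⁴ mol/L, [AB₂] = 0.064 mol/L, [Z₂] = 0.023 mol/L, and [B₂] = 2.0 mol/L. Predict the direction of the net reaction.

Q = [Z₂]·[AB₂] / ([D]·[B₂]³) = (0.023)·(0.064) / ((1.5×10⁻⁴)·(2.0)³) = 1.2
Q = 1.2 < Keq = 4.9, so the forward reaction proceeds.

to the right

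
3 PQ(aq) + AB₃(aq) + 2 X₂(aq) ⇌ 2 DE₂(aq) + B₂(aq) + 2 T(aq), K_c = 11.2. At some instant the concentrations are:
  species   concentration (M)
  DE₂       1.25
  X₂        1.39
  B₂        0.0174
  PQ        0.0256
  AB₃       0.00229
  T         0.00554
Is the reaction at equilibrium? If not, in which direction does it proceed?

Q_c = [DE₂]²·[B₂]·[T]² / ([PQ]³·[AB₃]·[X₂]²) = (1.25)²·(0.0174)·(0.00554)² / ((0.0256)³·(0.00229)·(1.39)²) = 11.2
Q_c = 11.2 = K_c, so the system is already at equilibrium.

neither direction; the system is at equilibrium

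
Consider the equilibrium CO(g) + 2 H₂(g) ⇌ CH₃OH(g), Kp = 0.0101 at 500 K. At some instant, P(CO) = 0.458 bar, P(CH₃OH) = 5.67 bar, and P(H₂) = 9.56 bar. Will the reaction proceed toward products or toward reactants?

toward reactants

Qp = P(CH₃OH) / (P(CO)·P(H₂)²) = (5.67) / ((0.458)·(9.56)²) = 0.135
Qp = 0.135 > Kp = 0.0101, so the reverse reaction proceeds.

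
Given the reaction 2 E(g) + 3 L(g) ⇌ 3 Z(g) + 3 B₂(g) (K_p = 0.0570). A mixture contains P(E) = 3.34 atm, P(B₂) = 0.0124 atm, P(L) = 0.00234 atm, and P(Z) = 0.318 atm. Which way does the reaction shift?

Q_p = P(Z)³·P(B₂)³ / (P(E)²·P(L)³) = (0.318)³·(0.0124)³ / ((3.34)²·(0.00234)³) = 0.429
Q_p = 0.429 > K_p = 0.0570, so the reverse reaction proceeds.

in the reverse direction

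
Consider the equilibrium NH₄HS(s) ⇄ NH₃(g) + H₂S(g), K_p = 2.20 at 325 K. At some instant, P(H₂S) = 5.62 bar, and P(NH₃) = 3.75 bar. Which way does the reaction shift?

(NH₄HS is a pure solid — omitted from Q_p.)
Q_p = P(NH₃)·P(H₂S) = (3.75)·(5.62) = 21.1
Q_p = 21.1 > K_p = 2.20, so the reverse reaction proceeds.

to the left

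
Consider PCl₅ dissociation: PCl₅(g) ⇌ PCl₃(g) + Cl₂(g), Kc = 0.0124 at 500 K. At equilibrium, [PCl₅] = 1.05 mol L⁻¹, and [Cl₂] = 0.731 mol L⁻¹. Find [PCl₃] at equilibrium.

[PCl₃] = 0.0178 mol L⁻¹

At equilibrium, Kc = [PCl₃]·[Cl₂] / [PCl₅] = 0.0124.
([PCl₃])·(0.731) / (1.05) = 0.0124
[PCl₃] = 0.0178 mol L⁻¹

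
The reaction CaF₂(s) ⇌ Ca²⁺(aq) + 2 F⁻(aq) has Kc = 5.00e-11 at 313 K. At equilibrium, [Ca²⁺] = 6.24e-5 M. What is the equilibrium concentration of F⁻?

(CaF₂ is a pure solid — omitted from Kc.)
At equilibrium, Kc = [Ca²⁺]·[F⁻]² = 5.00e-11.
(6.24e-5)·([F⁻])² = 5.00e-11
[F⁻]² = 8.01e-7 ⇒ [F⁻] = 8.95e-4 M

[F⁻] = 8.95e-4 M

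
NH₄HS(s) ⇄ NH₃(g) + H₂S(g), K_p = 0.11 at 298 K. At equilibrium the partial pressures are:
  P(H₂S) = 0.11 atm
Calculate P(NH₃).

(NH₄HS is a pure solid — omitted from K_p.)
At equilibrium, K_p = P(NH₃)·P(H₂S) = 0.11.
(P(NH₃))·(0.11) = 0.11
P(NH₃) = 1.00 = 1.0 atm

P(NH₃) = 1.0 atm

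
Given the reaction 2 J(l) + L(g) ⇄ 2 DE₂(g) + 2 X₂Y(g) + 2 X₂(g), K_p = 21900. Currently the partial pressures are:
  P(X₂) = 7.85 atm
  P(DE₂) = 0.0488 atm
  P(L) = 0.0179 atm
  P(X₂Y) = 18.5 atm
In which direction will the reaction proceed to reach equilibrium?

(J is a pure liquid — omitted from Q_p.)
Q_p = P(DE₂)²·P(X₂Y)²·P(X₂)² / P(L) = (0.0488)²·(18.5)²·(7.85)² / (0.0179) = 2810
Q_p = 2810 < K_p = 21900, so the forward reaction proceeds.

in the forward direction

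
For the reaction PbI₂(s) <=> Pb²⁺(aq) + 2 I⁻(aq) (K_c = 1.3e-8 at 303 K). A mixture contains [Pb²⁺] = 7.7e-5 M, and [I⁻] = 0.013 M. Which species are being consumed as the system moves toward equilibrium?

(PbI₂ is a pure solid — omitted from Q_c.)
Q_c = [Pb²⁺]·[I⁻]² = (7.7e-5)·(0.013)² = 1.3e-8
Q_c = 1.3e-8 = K_c; the system is at equilibrium.

none (at equilibrium)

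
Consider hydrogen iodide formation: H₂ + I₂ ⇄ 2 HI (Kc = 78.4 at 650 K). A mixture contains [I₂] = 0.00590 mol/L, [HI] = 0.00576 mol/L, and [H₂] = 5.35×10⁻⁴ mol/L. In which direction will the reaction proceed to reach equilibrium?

Qc = [HI]² / ([H₂]·[I₂]) = (0.00576)² / ((5.35×10⁻⁴)·(0.00590)) = 10.5
Qc = 10.5 < Kc = 78.4, so the forward reaction proceeds.

toward products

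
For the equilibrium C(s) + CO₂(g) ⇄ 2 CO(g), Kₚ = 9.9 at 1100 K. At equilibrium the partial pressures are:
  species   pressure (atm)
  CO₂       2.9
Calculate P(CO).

P(CO) = 5.4 atm

(C is a pure solid — omitted from Kₚ.)
At equilibrium, Kₚ = P(CO)² / P(CO₂) = 9.9.
(P(CO))² / (2.9) = 9.9
P(CO)² = 28.7 ⇒ P(CO) = 5.4 atm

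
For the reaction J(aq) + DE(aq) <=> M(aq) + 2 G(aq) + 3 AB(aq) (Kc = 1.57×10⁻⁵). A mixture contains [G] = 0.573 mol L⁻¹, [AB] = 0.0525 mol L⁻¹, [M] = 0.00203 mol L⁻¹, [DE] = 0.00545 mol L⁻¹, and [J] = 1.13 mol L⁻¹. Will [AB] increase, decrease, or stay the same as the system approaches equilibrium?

stay the same

Qc = [M]·[G]²·[AB]³ / ([J]·[DE]) = (0.00203)·(0.573)²·(0.0525)³ / ((1.13)·(0.00545)) = 1.57×10⁻⁵
Qc = 1.57×10⁻⁵ = Kc; the system is at equilibrium.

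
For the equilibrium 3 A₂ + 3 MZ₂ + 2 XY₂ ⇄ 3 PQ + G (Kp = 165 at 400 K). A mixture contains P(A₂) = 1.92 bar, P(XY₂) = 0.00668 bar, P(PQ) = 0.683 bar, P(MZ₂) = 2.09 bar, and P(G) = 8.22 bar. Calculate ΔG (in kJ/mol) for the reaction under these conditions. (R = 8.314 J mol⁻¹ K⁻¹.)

Qp = P(PQ)³·P(G) / (P(A₂)³·P(MZ₂)³·P(XY₂)²) = (0.683)³·(8.22) / ((1.92)³·(2.09)³·(0.00668)²) = 908
ΔG = RT ln(Qp/Kp) = (8.314 J mol⁻¹ K⁻¹)(400 K) × ln(908/165)
   = (3.326 kJ/mol)(1.705) = 5.67 kJ/mol
ΔG > 0, so the forward reaction is non-spontaneous (proceeds in reverse).

ΔG = 5.67 kJ/mol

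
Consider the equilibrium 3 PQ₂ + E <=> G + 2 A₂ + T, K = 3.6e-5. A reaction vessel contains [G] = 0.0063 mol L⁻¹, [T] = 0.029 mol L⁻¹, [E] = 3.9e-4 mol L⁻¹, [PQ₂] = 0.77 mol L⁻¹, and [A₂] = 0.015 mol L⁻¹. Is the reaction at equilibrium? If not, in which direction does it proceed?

Q = [G]·[A₂]²·[T] / ([PQ₂]³·[E]) = (0.0063)·(0.015)²·(0.029) / ((0.77)³·(3.9e-4)) = 2.3e-4
Q = 2.3e-4 > K = 3.6e-5, so the reverse reaction proceeds.

reverse (toward reactants)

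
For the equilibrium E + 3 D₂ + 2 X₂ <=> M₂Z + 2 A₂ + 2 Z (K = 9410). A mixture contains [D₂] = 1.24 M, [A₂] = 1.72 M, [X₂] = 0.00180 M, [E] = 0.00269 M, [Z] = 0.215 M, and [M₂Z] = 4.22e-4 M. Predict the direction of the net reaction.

to the right

Q = [M₂Z]·[A₂]²·[Z]² / ([E]·[D₂]³·[X₂]²) = (4.22e-4)·(1.72)²·(0.215)² / ((0.00269)·(1.24)³·(0.00180)²) = 3470
Q = 3470 < K = 9410, so the forward reaction proceeds.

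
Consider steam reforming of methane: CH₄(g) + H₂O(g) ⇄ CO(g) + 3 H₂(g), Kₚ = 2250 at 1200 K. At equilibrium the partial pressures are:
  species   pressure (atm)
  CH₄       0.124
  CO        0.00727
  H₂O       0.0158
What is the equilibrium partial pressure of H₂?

At equilibrium, Kₚ = P(CO)·P(H₂)³ / (P(CH₄)·P(H₂O)) = 2250.
(0.00727)·(P(H₂))³ / ((0.124)·(0.0158)) = 2250
P(H₂)³ = 606 ⇒ P(H₂) = 8.46 atm

P(H₂) = 8.46 atm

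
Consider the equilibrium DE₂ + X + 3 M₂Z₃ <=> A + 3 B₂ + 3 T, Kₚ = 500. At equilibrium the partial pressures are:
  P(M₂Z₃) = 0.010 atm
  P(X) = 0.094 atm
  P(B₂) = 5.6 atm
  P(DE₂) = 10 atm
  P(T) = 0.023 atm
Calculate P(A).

At equilibrium, Kₚ = P(A)·P(B₂)³·P(T)³ / (P(DE₂)·P(X)·P(M₂Z₃)³) = 500.
(P(A))·(5.6)³·(0.023)³ / ((10)·(0.094)·(0.010)³) = 500
P(A) = 0.220 = 0.22 atm

P(A) = 0.22 atm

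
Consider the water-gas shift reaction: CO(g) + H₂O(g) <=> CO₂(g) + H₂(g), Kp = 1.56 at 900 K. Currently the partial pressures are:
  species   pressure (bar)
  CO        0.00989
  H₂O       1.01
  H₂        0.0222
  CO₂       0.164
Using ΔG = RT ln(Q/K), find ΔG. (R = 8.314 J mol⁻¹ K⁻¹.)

Qp = P(CO₂)·P(H₂) / (P(CO)·P(H₂O)) = (0.164)·(0.0222) / ((0.00989)·(1.01)) = 0.364
ΔG = RT ln(Qp/Kp) = (8.314 J mol⁻¹ K⁻¹)(900 K) × ln(0.364/1.56)
   = (7.483 kJ/mol)(-1.455) = -10.9 kJ/mol
ΔG < 0, so the forward reaction is spontaneous (proceeds forward).

ΔG = -10.9 kJ/mol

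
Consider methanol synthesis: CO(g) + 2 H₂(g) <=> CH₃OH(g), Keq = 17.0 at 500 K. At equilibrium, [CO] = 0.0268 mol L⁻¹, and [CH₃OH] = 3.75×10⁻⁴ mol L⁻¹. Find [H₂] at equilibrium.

[H₂] = 0.0287 mol L⁻¹

At equilibrium, Keq = [CH₃OH] / ([CO]·[H₂]²) = 17.0.
(3.75×10⁻⁴) / ((0.0268)·([H₂])²) = 17.0
[H₂]² = 8.23×10⁻⁴ ⇒ [H₂] = 0.0287 mol L⁻¹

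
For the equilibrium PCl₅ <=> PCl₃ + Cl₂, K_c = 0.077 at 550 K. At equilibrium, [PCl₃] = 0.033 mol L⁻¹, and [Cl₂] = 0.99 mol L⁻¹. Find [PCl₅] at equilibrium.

[PCl₅] = 0.42 mol L⁻¹

At equilibrium, K_c = [PCl₃]·[Cl₂] / [PCl₅] = 0.077.
(0.033)·(0.99) / ([PCl₅]) = 0.077
[PCl₅] = 0.424 = 0.42 mol L⁻¹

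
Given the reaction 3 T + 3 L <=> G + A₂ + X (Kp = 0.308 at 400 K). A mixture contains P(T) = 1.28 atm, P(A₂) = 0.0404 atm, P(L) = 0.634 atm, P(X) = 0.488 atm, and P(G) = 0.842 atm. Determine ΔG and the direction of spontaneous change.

Qp = P(G)·P(A₂)·P(X) / (P(T)³·P(L)³) = (0.842)·(0.0404)·(0.488) / ((1.28)³·(0.634)³) = 0.0311
ΔG = RT ln(Qp/Kp) = (8.314 J mol⁻¹ K⁻¹)(400 K) × ln(0.0311/0.308)
   = (3.326 kJ/mol)(-2.293) = -7.63 kJ/mol
ΔG < 0, so the forward reaction is spontaneous (proceeds forward).

ΔG = -7.63 kJ/mol; the forward reaction is spontaneous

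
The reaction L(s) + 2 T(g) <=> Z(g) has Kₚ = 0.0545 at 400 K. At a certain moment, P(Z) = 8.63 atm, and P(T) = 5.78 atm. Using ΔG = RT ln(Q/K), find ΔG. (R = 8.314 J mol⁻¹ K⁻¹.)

ΔG = 5.17 kJ/mol

(L is a pure solid — omitted from Qₚ.)
Qₚ = P(Z) / P(T)² = (8.63) / (5.78)² = 0.258
ΔG = RT ln(Qₚ/Kₚ) = (8.314 J mol⁻¹ K⁻¹)(400 K) × ln(0.258/0.0545)
   = (3.326 kJ/mol)(1.555) = 5.17 kJ/mol
ΔG > 0, so the forward reaction is non-spontaneous (proceeds in reverse).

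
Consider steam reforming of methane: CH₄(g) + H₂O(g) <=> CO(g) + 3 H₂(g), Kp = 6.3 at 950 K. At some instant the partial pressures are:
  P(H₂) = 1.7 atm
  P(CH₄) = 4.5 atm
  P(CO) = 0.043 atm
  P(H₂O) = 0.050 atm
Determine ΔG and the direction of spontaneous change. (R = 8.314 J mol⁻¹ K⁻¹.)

ΔG = -15.0 kJ/mol; the forward reaction is spontaneous

Qp = P(CO)·P(H₂)³ / (P(CH₄)·P(H₂O)) = (0.043)·(1.7)³ / ((4.5)·(0.050)) = 0.939
ΔG = RT ln(Qp/Kp) = (8.314 J mol⁻¹ K⁻¹)(950 K) × ln(0.939/6.3)
   = (7.898 kJ/mol)(-1.903) = -15.0 kJ/mol
ΔG < 0, so the forward reaction is spontaneous (proceeds forward).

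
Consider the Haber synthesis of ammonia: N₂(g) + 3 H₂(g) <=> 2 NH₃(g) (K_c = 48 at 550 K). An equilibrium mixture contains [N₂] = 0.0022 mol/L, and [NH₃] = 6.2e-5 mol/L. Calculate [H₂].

[H₂] = 0.0033 mol/L

At equilibrium, K_c = [NH₃]² / ([N₂]·[H₂]³) = 48.
(6.2e-5)² / ((0.0022)·([H₂])³) = 48
[H₂]³ = 3.64e-8 ⇒ [H₂] = 0.0033 mol/L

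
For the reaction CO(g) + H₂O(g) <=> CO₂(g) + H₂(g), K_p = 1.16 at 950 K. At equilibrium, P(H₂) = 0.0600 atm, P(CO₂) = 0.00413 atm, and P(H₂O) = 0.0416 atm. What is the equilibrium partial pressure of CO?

At equilibrium, K_p = P(CO₂)·P(H₂) / (P(CO)·P(H₂O)) = 1.16.
(0.00413)·(0.0600) / ((P(CO))·(0.0416)) = 1.16
P(CO) = 0.00514 atm

P(CO) = 0.00514 atm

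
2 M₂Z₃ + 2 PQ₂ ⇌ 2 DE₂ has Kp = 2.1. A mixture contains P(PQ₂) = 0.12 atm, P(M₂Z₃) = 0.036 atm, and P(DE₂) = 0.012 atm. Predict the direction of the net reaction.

to the left

Qp = P(DE₂)² / (P(M₂Z₃)²·P(PQ₂)²) = (0.012)² / ((0.036)²·(0.12)²) = 7.7
Qp = 7.7 > Kp = 2.1, so the reverse reaction proceeds.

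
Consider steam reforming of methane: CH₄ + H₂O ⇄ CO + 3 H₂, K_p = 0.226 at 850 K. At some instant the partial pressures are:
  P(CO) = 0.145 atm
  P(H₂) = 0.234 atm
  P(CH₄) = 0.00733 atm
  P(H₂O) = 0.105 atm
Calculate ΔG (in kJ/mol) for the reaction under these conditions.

ΔG = 16.7 kJ/mol

Q_p = P(CO)·P(H₂)³ / (P(CH₄)·P(H₂O)) = (0.145)·(0.234)³ / ((0.00733)·(0.105)) = 2.41
ΔG = RT ln(Q_p/K_p) = (8.314 J mol⁻¹ K⁻¹)(850 K) × ln(2.41/0.226)
   = (7.067 kJ/mol)(2.367) = 16.7 kJ/mol
ΔG > 0, so the forward reaction is non-spontaneous (proceeds in reverse).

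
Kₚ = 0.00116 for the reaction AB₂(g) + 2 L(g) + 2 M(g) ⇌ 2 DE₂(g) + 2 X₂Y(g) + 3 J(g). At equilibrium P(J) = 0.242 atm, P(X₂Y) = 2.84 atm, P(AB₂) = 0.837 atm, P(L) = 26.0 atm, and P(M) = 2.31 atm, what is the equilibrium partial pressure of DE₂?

P(DE₂) = 5.54 atm

At equilibrium, Kₚ = P(DE₂)²·P(X₂Y)²·P(J)³ / (P(AB₂)·P(L)²·P(M)²) = 0.00116.
(P(DE₂))²·(2.84)²·(0.242)³ / ((0.837)·(26.0)²·(2.31)²) = 0.00116
P(DE₂)² = 30.6 ⇒ P(DE₂) = 5.54 atm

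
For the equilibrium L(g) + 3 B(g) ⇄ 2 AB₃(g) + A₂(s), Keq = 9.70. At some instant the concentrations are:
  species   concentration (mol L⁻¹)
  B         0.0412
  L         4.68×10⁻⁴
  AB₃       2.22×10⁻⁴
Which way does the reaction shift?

(A₂ is a pure solid — omitted from Q.)
Q = [AB₃]² / ([L]·[B]³) = (2.22×10⁻⁴)² / ((4.68×10⁻⁴)·(0.0412)³) = 1.51
Q = 1.51 < Keq = 9.70, so the forward reaction proceeds.

forward (toward products)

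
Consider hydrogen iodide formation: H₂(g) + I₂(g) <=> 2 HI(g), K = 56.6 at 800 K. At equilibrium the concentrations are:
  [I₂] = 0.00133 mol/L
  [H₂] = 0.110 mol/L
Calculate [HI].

[HI] = 0.0910 mol/L

At equilibrium, K = [HI]² / ([H₂]·[I₂]) = 56.6.
([HI])² / ((0.110)·(0.00133)) = 56.6
[HI]² = 0.00828 ⇒ [HI] = 0.0910 mol/L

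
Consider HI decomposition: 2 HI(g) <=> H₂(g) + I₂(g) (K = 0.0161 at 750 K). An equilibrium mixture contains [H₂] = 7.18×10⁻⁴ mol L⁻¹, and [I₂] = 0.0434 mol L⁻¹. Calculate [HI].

[HI] = 0.0440 mol L⁻¹

At equilibrium, K = [H₂]·[I₂] / [HI]² = 0.0161.
(7.18×10⁻⁴)·(0.0434) / ([HI])² = 0.0161
[HI]² = 0.00194 ⇒ [HI] = 0.0440 mol L⁻¹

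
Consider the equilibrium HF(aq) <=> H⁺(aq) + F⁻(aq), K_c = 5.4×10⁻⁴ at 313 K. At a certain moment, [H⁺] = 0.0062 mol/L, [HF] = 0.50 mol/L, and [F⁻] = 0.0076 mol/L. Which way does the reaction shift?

in the forward direction

Q_c = [H⁺]·[F⁻] / [HF] = (0.0062)·(0.0076) / (0.50) = 9.4×10⁻⁵
Q_c = 9.4×10⁻⁵ < K_c = 5.4×10⁻⁴, so the forward reaction proceeds.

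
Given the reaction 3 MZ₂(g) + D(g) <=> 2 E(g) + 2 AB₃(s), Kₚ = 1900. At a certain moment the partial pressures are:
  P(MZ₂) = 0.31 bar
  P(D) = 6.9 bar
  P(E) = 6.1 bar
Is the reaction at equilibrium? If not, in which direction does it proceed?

(AB₃ is a pure solid — omitted from Qₚ.)
Qₚ = P(E)² / (P(MZ₂)³·P(D)) = (6.1)² / ((0.31)³·(6.9)) = 180
Qₚ = 180 < Kₚ = 1900, so the forward reaction proceeds.

in the forward direction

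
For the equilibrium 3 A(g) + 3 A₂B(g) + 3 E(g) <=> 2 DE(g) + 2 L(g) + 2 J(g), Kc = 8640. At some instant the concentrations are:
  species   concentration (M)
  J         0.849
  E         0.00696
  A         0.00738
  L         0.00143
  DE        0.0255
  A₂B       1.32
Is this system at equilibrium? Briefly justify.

no; Q < K, reaction proceeds forward

Qc = [DE]²·[L]²·[J]² / ([A]³·[A₂B]³·[E]³) = (0.0255)²·(0.00143)²·(0.849)² / ((0.00738)³·(1.32)³·(0.00696)³) = 3080
Qc = 3080 < Kc = 8640: net forward reaction.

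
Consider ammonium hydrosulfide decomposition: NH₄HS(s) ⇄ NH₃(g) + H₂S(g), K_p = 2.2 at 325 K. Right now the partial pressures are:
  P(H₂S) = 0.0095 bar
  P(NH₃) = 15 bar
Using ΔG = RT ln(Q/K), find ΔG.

ΔG = -7.40 kJ/mol

(NH₄HS is a pure solid — omitted from Q_p.)
Q_p = P(NH₃)·P(H₂S) = (15)·(0.0095) = 0.142
ΔG = RT ln(Q_p/K_p) = (8.314 J mol⁻¹ K⁻¹)(325 K) × ln(0.142/2.2)
   = (2.702 kJ/mol)(-2.740) = -7.40 kJ/mol
ΔG < 0, so the forward reaction is spontaneous (proceeds forward).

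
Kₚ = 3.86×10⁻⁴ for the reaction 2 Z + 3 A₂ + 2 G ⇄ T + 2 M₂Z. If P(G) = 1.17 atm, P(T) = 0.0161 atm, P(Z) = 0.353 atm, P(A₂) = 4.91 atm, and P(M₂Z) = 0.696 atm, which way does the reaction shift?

no net change (already at equilibrium)

Qₚ = P(T)·P(M₂Z)² / (P(Z)²·P(A₂)³·P(G)²) = (0.0161)·(0.696)² / ((0.353)²·(4.91)³·(1.17)²) = 3.86×10⁻⁴
Qₚ = 3.86×10⁻⁴ = Kₚ, so the system is already at equilibrium.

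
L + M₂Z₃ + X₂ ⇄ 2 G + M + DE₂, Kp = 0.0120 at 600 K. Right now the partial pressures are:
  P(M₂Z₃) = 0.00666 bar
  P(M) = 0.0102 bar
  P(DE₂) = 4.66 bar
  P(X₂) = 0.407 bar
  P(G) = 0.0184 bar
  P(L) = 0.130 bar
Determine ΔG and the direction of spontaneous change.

ΔG = 6.67 kJ/mol; the forward reaction is non-spontaneous

Qp = P(G)²·P(M)·P(DE₂) / (P(L)·P(M₂Z₃)·P(X₂)) = (0.0184)²·(0.0102)·(4.66) / ((0.130)·(0.00666)·(0.407)) = 0.0457
ΔG = RT ln(Qp/Kp) = (8.314 J mol⁻¹ K⁻¹)(600 K) × ln(0.0457/0.0120)
   = (4.988 kJ/mol)(1.337) = 6.67 kJ/mol
ΔG > 0, so the forward reaction is non-spontaneous (proceeds in reverse).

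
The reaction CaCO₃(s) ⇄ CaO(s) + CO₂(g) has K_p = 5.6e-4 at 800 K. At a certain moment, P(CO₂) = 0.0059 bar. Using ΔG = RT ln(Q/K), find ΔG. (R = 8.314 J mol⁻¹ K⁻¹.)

ΔG = 15.7 kJ/mol

(CaCO₃, CaO are pure solids — omitted from Q_p.)
Q_p = P(CO₂) = 0.00590
ΔG = RT ln(Q_p/K_p) = (8.314 J mol⁻¹ K⁻¹)(800 K) × ln(0.00590/5.6e-4)
   = (6.651 kJ/mol)(2.355) = 15.7 kJ/mol
ΔG > 0, so the forward reaction is non-spontaneous (proceeds in reverse).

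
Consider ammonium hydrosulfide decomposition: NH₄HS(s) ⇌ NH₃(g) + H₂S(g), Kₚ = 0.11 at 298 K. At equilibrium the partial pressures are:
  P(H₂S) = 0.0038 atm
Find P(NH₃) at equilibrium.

(NH₄HS is a pure solid — omitted from Kₚ.)
At equilibrium, Kₚ = P(NH₃)·P(H₂S) = 0.11.
(P(NH₃))·(0.0038) = 0.11
P(NH₃) = 28.9 = 29 atm

P(NH₃) = 29 atm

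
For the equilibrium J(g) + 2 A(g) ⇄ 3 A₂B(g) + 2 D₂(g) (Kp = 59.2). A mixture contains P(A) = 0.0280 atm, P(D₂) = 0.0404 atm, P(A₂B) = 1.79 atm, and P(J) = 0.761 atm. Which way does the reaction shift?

Qp = P(A₂B)³·P(D₂)² / (P(J)·P(A)²) = (1.79)³·(0.0404)² / ((0.761)·(0.0280)²) = 15.7
Qp = 15.7 < Kp = 59.2, so the forward reaction proceeds.

forward (toward products)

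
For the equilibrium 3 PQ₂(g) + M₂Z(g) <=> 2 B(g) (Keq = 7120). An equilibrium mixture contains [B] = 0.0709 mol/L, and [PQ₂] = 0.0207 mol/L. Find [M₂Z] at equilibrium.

[M₂Z] = 0.0796 mol/L

At equilibrium, Keq = [B]² / ([PQ₂]³·[M₂Z]) = 7120.
(0.0709)² / ((0.0207)³·([M₂Z])) = 7120
[M₂Z] = 0.0796 mol/L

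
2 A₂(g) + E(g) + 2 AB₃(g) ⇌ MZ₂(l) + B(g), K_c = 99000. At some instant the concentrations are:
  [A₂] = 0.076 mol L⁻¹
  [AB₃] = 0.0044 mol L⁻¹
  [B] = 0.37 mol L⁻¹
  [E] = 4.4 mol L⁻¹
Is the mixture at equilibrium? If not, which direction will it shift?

no; Q > K, reaction proceeds in reverse

(MZ₂ is a pure liquid — omitted from Q_c.)
Q_c = [B] / ([A₂]²·[E]·[AB₃]²) = (0.37) / ((0.076)²·(4.4)·(0.0044)²) = 7.5e5
Q_c = 7.5e5 > K_c = 99000: net reverse reaction.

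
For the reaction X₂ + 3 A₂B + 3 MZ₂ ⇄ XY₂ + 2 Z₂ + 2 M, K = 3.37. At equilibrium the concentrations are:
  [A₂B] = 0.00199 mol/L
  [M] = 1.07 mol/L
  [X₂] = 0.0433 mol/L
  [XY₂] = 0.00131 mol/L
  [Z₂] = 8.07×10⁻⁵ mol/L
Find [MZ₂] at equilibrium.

At equilibrium, K = [XY₂]·[Z₂]²·[M]² / ([X₂]·[A₂B]³·[MZ₂]³) = 3.37.
(0.00131)·(8.07×10⁻⁵)²·(1.07)² / ((0.0433)·(0.00199)³·([MZ₂])³) = 3.37
[MZ₂]³ = 0.00849 ⇒ [MZ₂] = 0.204 mol/L

[MZ₂] = 0.204 mol/L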